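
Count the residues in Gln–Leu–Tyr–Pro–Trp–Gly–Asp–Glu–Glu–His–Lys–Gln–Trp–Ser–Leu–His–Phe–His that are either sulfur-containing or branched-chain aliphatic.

2

Sulfur-containing: C, M. Branched-chain aliphatic: I, L, V.
Sulfur-containing residues here: none (0).
Branched-chain aliphatic residues here: Leu2, Leu15 (2).
The two groups share no amino acid, so total = 0 + 2 = 2.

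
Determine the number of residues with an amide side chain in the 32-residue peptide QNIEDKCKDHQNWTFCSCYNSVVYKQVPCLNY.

Only N (asparagine) and Q (glutamine) carry a side-chain carboxamide.
Matching residues: Q1, N2, Q11, N12, N20, Q26, N31.

7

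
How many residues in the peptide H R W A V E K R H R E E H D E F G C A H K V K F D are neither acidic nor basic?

Acidic: D, E. Basic: K, R, H. All other residues are neither.
Matching residues: W3, A4, V5, F16, G17, C18, A19, V22, F24.

9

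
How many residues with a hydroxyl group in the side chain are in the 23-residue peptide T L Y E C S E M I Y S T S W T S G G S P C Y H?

Serine (S), threonine (T), and tyrosine (Y) each carry a hydroxyl group on the side chain.
Matching residues: T1, Y3, S6, Y10, S11, T12, S13, T15, S16, S19, Y22.

11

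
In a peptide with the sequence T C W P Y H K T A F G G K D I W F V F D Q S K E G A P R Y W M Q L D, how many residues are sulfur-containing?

The sulfur-bearing residues are cysteine (–SH) and methionine (–S–CH₃).
Matching residues: C2, M31.

2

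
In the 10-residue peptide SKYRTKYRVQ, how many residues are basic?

4

The basic amino acids are Lys (K), Arg (R), and His (H).
Matching residues: K2, R4, K6, R8.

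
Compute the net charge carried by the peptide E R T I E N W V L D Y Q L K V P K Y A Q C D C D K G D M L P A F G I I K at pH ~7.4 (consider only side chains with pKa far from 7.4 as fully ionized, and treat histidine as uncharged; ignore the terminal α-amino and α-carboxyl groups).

The side chains ionized at physiological pH are Lys/Arg (+1) and Asp/Glu (−1); with His treated as neutral, nothing else contributes.
Positive (K, R): R2, K14, K17, K25, K36 → +5.
Negative (D, E): E1, E5, D10, D22, D24, D27 → −6.
Net charge = (+5) + (−6) = −1.

-1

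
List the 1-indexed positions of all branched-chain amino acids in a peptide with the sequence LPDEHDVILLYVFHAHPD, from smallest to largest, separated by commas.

1, 7, 8, 9, 10, 12

The BCAAs are Val, Leu, and Ile — aliphatic side chains with a branch point.
Matching residues: L1, V7, I8, L9, L10, V12.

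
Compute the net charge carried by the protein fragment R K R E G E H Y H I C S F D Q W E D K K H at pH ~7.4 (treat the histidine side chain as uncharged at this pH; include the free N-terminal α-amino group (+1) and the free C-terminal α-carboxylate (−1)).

Near pH 7.4, K and R contribute +1 each, D and E contribute −1 each, and every other side chain (His included, as stated) is uncharged.
Positive (K, R): R1, K2, R3, K19, K20 → +5.
Negative (D, E): E4, E6, D14, E17, D18 → −5.
The N-terminus (+1) and C-terminus (−1) cancel.
Net charge = (+5) + (−5) = 0.

0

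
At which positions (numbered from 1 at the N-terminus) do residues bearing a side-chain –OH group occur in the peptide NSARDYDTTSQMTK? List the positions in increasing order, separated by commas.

The –OH-bearing residues are Ser, Thr (aliphatic alcohols), and Tyr (phenol).
Matching residues: S2, Y6, T8, T9, S10, T13.

2, 6, 8, 9, 10, 13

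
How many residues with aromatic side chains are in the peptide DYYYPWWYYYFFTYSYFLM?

The aromatic amino acids are Phe (F, benzyl), Trp (W, indole), and Tyr (Y, phenol).
Matching residues: Y2, Y3, Y4, W6, W7, Y8, Y9, Y10, F11, F12, Y14, Y16, F17.

13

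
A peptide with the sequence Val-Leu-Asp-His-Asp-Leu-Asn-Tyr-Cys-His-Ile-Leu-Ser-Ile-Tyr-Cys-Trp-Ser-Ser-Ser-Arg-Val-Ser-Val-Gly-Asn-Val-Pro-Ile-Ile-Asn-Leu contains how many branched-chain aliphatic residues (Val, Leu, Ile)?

Matching residues: Val1, Leu2, Leu6, Ile11, Leu12, Ile14, Val22, Val24, Val27, Ile29, Ile30, Leu32.

12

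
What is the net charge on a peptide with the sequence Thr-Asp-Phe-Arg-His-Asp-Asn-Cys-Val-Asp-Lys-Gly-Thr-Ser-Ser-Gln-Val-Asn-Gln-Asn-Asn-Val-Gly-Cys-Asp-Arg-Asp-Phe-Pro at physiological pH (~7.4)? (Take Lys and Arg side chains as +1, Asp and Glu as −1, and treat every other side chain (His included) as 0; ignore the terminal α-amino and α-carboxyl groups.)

Positive (K, R): Arg4, Lys11, Arg26 → +3.
Negative (D, E): Asp2, Asp6, Asp10, Asp25, Asp27 → −5.
Net charge = (+3) + (−5) = −2.

-2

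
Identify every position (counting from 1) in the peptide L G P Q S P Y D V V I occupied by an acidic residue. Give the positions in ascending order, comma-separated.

8

Only D (aspartate) and E (glutamate) carry a side-chain carboxylic acid.
Matching residues: D8.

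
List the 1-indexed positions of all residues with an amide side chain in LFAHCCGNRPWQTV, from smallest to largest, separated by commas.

8, 12

Only N (asparagine) and Q (glutamine) carry a side-chain carboxamide.
Matching residues: N8, Q12.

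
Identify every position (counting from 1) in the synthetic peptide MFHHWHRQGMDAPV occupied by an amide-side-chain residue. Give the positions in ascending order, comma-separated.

8

Asparagine (N) and glutamine (Q) have uncharged amide side chains.
Matching residues: Q8.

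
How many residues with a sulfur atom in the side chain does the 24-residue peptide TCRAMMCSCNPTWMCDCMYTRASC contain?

10

Only Cys (C) and Met (M) have a sulfur atom in the side chain.
Matching residues: C2, M5, M6, C7, C9, M14, C15, C17, M18, C24.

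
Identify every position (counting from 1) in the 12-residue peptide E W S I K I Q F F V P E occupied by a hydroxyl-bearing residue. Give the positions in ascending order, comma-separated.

3

S, T, and Y are the three residues with a side-chain hydroxyl.
Matching residues: S3.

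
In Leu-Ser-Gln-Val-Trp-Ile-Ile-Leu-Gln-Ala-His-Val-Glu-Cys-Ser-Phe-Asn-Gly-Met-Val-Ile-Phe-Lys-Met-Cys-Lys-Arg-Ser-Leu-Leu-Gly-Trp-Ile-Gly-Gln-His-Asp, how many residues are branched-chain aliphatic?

11

Valine (V), leucine (L), and isoleucine (I) are the branched-chain amino acids.
Matching residues: Leu1, Val4, Ile6, Ile7, Leu8, Val12, Val20, Ile21, Leu29, Leu30, Ile33.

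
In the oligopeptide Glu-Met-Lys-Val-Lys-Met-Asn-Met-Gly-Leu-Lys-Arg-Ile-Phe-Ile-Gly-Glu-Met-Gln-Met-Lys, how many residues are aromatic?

1

The aromatic amino acids are Phe (F, benzyl), Trp (W, indole), and Tyr (Y, phenol).
Matching residues: Phe14.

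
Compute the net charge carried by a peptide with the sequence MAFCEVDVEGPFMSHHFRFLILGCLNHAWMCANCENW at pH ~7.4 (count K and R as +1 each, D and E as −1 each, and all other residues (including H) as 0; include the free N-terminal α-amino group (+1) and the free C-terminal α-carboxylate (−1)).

Positive (K, R): R18 → +1.
Negative (D, E): E5, D7, E9, E35 → −4.
The N-terminus (+1) and C-terminus (−1) cancel.
Net charge = (+1) + (−4) = −3.

-3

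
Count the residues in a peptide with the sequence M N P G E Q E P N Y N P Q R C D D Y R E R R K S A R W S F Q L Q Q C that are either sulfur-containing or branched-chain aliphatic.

4

Sulfur-containing: C, M. Branched-chain aliphatic: I, L, V.
Sulfur-containing residues here: M1, C15, C34 (3).
Branched-chain aliphatic residues here: L31 (1).
The two groups share no amino acid, so total = 3 + 1 = 4.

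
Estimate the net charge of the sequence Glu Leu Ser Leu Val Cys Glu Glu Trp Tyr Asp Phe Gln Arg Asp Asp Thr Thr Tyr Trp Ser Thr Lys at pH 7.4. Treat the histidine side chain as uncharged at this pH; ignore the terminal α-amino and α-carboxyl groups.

-4

The side chains ionized at physiological pH are Lys/Arg (+1) and Asp/Glu (−1); with His treated as neutral, nothing else contributes.
Positive (K, R): Arg14, Lys23 → +2.
Negative (D, E): Glu1, Glu7, Glu8, Asp11, Asp15, Asp16 → −6.
Net charge = (+2) + (−6) = −4.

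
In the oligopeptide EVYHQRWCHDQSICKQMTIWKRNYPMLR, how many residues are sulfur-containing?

The sulfur-bearing residues are cysteine (–SH) and methionine (–S–CH₃).
Matching residues: C8, C14, M17, M26.

4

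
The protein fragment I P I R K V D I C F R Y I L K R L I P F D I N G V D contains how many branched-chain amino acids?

10

The BCAAs are Val, Leu, and Ile — aliphatic side chains with a branch point.
Matching residues: I1, I3, V6, I8, I13, L14, L17, I18, I22, V25.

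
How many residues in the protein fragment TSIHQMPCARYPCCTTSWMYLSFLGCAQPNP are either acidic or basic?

2

Acidic: D, E. Basic: H, K, R.
Acidic residues here: none (0).
Basic residues here: H4, R10 (2).
The two groups share no amino acid, so total = 0 + 2 = 2.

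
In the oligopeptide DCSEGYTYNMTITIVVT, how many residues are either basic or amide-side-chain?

Basic: H, K, R. Amide-side-chain: N, Q.
Basic residues here: none (0).
Amide-side-chain residues here: N9 (1).
The two groups share no amino acid, so total = 0 + 1 = 1.

1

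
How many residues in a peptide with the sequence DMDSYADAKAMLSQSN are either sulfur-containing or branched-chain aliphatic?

3

Sulfur-containing: C, M. Branched-chain aliphatic: I, L, V.
Sulfur-containing residues here: M2, M11 (2).
Branched-chain aliphatic residues here: L12 (1).
The two groups share no amino acid, so total = 2 + 1 = 3.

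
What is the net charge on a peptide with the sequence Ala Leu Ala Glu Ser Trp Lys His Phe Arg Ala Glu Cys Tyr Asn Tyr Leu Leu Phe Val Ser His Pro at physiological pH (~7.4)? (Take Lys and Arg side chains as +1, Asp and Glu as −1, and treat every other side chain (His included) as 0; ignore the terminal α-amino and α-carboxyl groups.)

0

Positive (K, R): Lys7, Arg10 → +2.
Negative (D, E): Glu4, Glu12 → −2.
Net charge = (+2) + (−2) = 0.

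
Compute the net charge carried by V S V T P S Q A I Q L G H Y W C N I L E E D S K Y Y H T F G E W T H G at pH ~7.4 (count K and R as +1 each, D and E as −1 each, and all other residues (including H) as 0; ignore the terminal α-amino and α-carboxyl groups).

Positive (K, R): K24 → +1.
Negative (D, E): E20, E21, D22, E31 → −4.
Net charge = (+1) + (−4) = −3.

-3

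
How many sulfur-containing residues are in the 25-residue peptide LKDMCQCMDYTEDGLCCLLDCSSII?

Only Cys (C) and Met (M) have a sulfur atom in the side chain.
Matching residues: M4, C5, C7, M8, C16, C17, C21.

7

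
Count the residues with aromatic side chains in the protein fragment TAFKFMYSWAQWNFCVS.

The aromatic amino acids are Phe (F, benzyl), Trp (W, indole), and Tyr (Y, phenol).
Matching residues: F3, F5, Y7, W9, W12, F14.

6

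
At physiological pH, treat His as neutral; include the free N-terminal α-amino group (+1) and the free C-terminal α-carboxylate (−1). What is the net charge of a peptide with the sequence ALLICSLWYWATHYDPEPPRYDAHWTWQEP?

The side chains ionized at physiological pH are Lys/Arg (+1) and Asp/Glu (−1); with His treated as neutral, nothing else contributes.
Positive (K, R): R20 → +1.
Negative (D, E): D15, E17, D22, E29 → −4.
The N-terminus (+1) and C-terminus (−1) cancel.
Net charge = (+1) + (−4) = −3.

-3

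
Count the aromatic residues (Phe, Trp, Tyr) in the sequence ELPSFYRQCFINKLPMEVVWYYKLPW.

7

Matching residues: F5, Y6, F10, W20, Y21, Y22, W26.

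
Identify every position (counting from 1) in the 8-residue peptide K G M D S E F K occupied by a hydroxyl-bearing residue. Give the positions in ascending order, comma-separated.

5

Serine (S), threonine (T), and tyrosine (Y) each carry a hydroxyl group on the side chain.
Matching residues: S5.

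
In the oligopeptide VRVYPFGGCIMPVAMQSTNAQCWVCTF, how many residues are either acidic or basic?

Acidic: D, E. Basic: H, K, R.
Acidic residues here: none (0).
Basic residues here: R2 (1).
The two groups share no amino acid, so total = 0 + 1 = 1.

1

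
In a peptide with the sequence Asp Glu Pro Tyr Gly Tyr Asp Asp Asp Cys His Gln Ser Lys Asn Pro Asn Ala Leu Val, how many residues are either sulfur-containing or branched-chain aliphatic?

3

Sulfur-containing: C, M. Branched-chain aliphatic: I, L, V.
Sulfur-containing residues here: Cys10 (1).
Branched-chain aliphatic residues here: Leu19, Val20 (2).
The two groups share no amino acid, so total = 1 + 2 = 3.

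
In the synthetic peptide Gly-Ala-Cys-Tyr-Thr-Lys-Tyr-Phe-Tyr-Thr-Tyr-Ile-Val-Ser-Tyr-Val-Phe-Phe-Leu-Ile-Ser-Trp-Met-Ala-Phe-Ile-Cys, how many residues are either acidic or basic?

1

Acidic: D, E. Basic: H, K, R.
Acidic residues here: none (0).
Basic residues here: Lys6 (1).
The two groups share no amino acid, so total = 0 + 1 = 1.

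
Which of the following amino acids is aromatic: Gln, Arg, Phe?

Phe

The aromatic amino acids are Phe (F, benzyl), Trp (W, indole), and Tyr (Y, phenol).
Of the listed options, only Phe belongs to this group.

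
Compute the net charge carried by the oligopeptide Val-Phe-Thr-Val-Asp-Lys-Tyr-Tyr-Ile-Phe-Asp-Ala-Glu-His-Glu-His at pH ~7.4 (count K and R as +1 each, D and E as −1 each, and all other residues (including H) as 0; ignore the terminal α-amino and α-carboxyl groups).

Positive (K, R): Lys6 → +1.
Negative (D, E): Asp5, Asp11, Glu13, Glu15 → −4.
Net charge = (+1) + (−4) = −3.

-3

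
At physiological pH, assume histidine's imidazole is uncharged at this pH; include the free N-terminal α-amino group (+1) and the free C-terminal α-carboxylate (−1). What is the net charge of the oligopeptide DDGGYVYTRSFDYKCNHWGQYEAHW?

At pH ~7.4 the Lys and Arg side chains are protonated (+1), the Asp and Glu side chains are deprotonated (−1), and with His taken as neutral all other side chains carry no charge.
Positive (K, R): R9, K14 → +2.
Negative (D, E): D1, D2, D12, E22 → −4.
The N-terminus (+1) and C-terminus (−1) cancel.
Net charge = (+2) + (−4) = −2.

-2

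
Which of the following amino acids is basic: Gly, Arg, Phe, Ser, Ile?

K, R, and H are the three residues with basic side chains (ε-amine, guanidinium, and imidazole respectively).
Of the listed options, only Arg belongs to this group.

Arg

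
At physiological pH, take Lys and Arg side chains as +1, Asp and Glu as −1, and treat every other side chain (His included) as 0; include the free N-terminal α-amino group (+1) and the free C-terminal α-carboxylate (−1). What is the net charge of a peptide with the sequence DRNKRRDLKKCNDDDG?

Positive (K, R): R2, K4, R5, R6, K9, K10 → +6.
Negative (D, E): D1, D7, D13, D14, D15 → −5.
The N-terminus (+1) and C-terminus (−1) cancel.
Net charge = (+6) + (−5) = +1.

+1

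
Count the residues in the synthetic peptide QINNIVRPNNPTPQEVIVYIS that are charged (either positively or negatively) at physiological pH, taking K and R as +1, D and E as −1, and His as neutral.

Charged side chains at pH ~7.4: K, R (positive); D, E (negative).
Matching residues: R7, E15.

2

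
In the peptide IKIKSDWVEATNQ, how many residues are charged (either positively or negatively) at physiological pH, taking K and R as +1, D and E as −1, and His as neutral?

Charged side chains at pH ~7.4: K, R (positive); D, E (negative).
Matching residues: K2, K4, D6, E9.

4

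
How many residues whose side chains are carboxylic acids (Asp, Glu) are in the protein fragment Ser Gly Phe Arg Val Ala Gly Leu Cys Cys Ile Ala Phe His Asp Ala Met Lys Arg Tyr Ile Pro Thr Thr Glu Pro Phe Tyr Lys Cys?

Matching residues: Asp15, Glu25.

2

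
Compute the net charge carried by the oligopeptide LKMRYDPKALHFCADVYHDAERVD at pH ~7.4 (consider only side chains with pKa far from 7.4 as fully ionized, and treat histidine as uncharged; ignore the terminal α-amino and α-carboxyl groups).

-1

The side chains ionized at physiological pH are Lys/Arg (+1) and Asp/Glu (−1); with His treated as neutral, nothing else contributes.
Positive (K, R): K2, R4, K8, R22 → +4.
Negative (D, E): D6, D15, D19, E21, D24 → −5.
Net charge = (+4) + (−5) = −1.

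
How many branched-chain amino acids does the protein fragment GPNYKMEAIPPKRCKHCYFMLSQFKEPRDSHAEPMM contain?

2

V, L, and I make up the branched-chain aliphatic group.
Matching residues: I9, L21.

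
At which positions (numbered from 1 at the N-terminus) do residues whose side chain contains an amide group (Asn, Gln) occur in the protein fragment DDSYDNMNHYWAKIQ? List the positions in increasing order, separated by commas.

Matching residues: N6, N8, Q15.

6, 8, 15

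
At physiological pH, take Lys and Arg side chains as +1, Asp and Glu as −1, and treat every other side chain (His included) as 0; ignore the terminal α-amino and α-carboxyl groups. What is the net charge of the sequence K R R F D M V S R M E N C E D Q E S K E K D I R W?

0

Positive (K, R): K1, R2, R3, R9, K19, K21, R24 → +7.
Negative (D, E): D5, E11, E14, D15, E17, E20, D22 → −7.
Net charge = (+7) + (−7) = 0.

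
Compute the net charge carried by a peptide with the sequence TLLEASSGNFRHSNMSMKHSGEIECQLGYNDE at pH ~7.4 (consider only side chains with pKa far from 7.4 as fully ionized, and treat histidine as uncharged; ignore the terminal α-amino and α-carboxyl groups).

-3

Near pH 7.4, K and R contribute +1 each, D and E contribute −1 each, and every other side chain (His included, as stated) is uncharged.
Positive (K, R): R11, K18 → +2.
Negative (D, E): E4, E22, E24, D31, E32 → −5.
Net charge = (+2) + (−5) = −3.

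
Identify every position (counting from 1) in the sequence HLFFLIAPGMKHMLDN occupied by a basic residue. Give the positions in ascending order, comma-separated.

K, R, and H are the three residues with basic side chains (ε-amine, guanidinium, and imidazole respectively).
Matching residues: H1, K11, H12.

1, 11, 12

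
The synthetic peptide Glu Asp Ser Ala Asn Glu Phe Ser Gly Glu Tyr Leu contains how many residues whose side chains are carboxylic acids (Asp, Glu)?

Matching residues: Glu1, Asp2, Glu6, Glu10.

4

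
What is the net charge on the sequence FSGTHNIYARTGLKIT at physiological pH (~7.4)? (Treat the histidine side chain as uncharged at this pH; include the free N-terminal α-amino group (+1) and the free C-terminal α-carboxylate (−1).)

+2

The side chains ionized at physiological pH are Lys/Arg (+1) and Asp/Glu (−1); with His treated as neutral, nothing else contributes.
Positive (K, R): R10, K14 → +2.
Negative (D, E): none → −0.
The N-terminus (+1) and C-terminus (−1) cancel.
Net charge = (+2) + (−0) = +2.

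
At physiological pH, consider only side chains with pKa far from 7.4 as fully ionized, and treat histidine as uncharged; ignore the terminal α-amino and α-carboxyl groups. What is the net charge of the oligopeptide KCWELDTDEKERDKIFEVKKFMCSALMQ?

-1

At pH ~7.4 the Lys and Arg side chains are protonated (+1), the Asp and Glu side chains are deprotonated (−1), and with His taken as neutral all other side chains carry no charge.
Positive (K, R): K1, K10, R12, K14, K19, K20 → +6.
Negative (D, E): E4, D6, D8, E9, E11, D13, E17 → −7.
Net charge = (+6) + (−7) = −1.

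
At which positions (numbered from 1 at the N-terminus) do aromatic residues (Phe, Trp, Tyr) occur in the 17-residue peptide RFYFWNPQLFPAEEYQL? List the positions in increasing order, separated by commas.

Matching residues: F2, Y3, F4, W5, F10, Y15.

2, 3, 4, 5, 10, 15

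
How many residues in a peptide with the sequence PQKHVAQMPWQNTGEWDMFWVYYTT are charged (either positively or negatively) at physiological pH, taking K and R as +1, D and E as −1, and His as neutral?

Charged side chains at pH ~7.4: K, R (positive); D, E (negative).
Matching residues: K3, E15, D17.

3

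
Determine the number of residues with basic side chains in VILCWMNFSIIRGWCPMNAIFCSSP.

1

Lysine (K), arginine (R), and histidine (H) have basic, nitrogen-containing side chains.
Matching residues: R12.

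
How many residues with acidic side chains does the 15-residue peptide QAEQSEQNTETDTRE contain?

5

Only D (aspartate) and E (glutamate) carry a side-chain carboxylic acid.
Matching residues: E3, E6, E10, D12, E15.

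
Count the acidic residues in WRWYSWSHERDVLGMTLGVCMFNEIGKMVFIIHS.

Aspartate (D) and glutamate (E) have carboxylic-acid side chains and are the acidic amino acids.
Matching residues: E9, D11, E24.

3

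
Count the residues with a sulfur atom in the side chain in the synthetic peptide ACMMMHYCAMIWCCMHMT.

10

The sulfur-bearing residues are cysteine (–SH) and methionine (–S–CH₃).
Matching residues: C2, M3, M4, M5, C8, M10, C13, C14, M15, M17.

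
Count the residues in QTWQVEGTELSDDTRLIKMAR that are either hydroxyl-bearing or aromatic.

Hydroxyl-bearing: S, T, Y. Aromatic: F, W, Y.
Hydroxyl-bearing residues here: T2, T8, S11, T14 (4).
Aromatic residues here: W3 (1).
(Y belongs to both groups, but none appear in this sequence.) Total = 4 + 1 = 5.

5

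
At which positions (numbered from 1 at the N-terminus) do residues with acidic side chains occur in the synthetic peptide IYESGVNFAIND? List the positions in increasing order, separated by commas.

3, 12

The acidic residues are Asp (D) and Glu (E), whose side chains end in a carboxylate group.
Matching residues: E3, D12.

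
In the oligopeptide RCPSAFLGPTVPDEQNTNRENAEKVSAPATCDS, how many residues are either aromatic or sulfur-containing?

Aromatic: F, W, Y. Sulfur-containing: C, M.
Aromatic residues here: F6 (1).
Sulfur-containing residues here: C2, C31 (2).
The two groups share no amino acid, so total = 1 + 2 = 3.

3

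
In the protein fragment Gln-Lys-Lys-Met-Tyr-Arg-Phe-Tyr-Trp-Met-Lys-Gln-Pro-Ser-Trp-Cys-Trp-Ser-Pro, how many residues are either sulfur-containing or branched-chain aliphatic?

3

Sulfur-containing: C, M. Branched-chain aliphatic: I, L, V.
Sulfur-containing residues here: Met4, Met10, Cys16 (3).
Branched-chain aliphatic residues here: none (0).
The two groups share no amino acid, so total = 3 + 0 = 3.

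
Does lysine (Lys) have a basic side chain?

Yes

K, R, and H are the three residues with basic side chains (ε-amine, guanidinium, and imidazole respectively).
Lysine is in this group.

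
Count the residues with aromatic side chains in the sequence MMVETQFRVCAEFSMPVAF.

3

Phenylalanine (F), tryptophan (W), and tyrosine (Y) have aromatic ring side chains.
Matching residues: F7, F13, F19.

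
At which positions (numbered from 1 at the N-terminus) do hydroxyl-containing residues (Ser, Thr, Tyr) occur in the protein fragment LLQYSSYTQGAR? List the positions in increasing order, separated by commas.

4, 5, 6, 7, 8

Matching residues: Y4, S5, S6, Y7, T8.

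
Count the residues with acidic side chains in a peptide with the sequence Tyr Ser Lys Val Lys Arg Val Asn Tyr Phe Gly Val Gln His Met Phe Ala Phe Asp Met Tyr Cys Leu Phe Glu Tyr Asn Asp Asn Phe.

The acidic residues are Asp (D) and Glu (E), whose side chains end in a carboxylate group.
Matching residues: Asp19, Glu25, Asp28.

3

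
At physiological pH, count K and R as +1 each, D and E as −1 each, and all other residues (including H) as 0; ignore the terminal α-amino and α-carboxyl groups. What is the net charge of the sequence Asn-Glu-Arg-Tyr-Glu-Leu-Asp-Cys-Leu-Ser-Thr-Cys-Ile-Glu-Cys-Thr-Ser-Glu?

-4

Positive (K, R): Arg3 → +1.
Negative (D, E): Glu2, Glu5, Asp7, Glu14, Glu18 → −5.
Net charge = (+1) + (−5) = −4.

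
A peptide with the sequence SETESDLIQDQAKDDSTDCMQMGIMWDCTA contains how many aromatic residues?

1

F, W, and Y each carry an aromatic ring on the side chain.
Matching residues: W26.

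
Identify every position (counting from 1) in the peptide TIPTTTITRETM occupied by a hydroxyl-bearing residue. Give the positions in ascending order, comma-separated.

1, 4, 5, 6, 8, 11

Matching residues: T1, T4, T5, T6, T8, T11.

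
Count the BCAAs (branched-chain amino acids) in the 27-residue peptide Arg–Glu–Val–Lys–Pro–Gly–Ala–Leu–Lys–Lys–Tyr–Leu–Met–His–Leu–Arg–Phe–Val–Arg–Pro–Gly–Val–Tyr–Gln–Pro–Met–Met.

Valine (V), leucine (L), and isoleucine (I) are the branched-chain amino acids.
Matching residues: Val3, Leu8, Leu12, Leu15, Val18, Val22.

6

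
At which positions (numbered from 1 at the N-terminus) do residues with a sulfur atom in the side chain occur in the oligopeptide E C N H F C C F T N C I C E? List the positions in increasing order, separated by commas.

2, 6, 7, 11, 13

Only Cys (C) and Met (M) have a sulfur atom in the side chain.
Matching residues: C2, C6, C7, C11, C13.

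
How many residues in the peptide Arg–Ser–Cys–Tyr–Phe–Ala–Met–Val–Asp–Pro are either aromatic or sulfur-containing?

Aromatic: F, W, Y. Sulfur-containing: C, M.
Aromatic residues here: Tyr4, Phe5 (2).
Sulfur-containing residues here: Cys3, Met7 (2).
The two groups share no amino acid, so total = 2 + 2 = 4.

4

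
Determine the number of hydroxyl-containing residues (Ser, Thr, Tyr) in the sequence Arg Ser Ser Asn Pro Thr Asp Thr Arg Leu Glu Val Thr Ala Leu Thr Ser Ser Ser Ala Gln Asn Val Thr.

Matching residues: Ser2, Ser3, Thr6, Thr8, Thr13, Thr16, Ser17, Ser18, Ser19, Thr24.

10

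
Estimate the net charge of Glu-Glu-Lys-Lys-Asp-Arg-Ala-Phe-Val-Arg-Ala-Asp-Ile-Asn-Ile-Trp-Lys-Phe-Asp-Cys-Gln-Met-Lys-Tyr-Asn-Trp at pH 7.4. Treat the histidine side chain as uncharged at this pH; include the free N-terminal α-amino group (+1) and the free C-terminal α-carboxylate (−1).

+1

The side chains ionized at physiological pH are Lys/Arg (+1) and Asp/Glu (−1); with His treated as neutral, nothing else contributes.
Positive (K, R): Lys3, Lys4, Arg6, Arg10, Lys17, Lys23 → +6.
Negative (D, E): Glu1, Glu2, Asp5, Asp12, Asp19 → −5.
The N-terminus (+1) and C-terminus (−1) cancel.
Net charge = (+6) + (−5) = +1.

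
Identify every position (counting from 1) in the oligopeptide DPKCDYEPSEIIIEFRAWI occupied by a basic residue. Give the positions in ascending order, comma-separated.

3, 16

Matching residues: K3, R16.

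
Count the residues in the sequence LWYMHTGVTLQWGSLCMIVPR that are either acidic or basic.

Acidic: D, E. Basic: H, K, R.
Acidic residues here: none (0).
Basic residues here: H5, R21 (2).
The two groups share no amino acid, so total = 0 + 2 = 2.

2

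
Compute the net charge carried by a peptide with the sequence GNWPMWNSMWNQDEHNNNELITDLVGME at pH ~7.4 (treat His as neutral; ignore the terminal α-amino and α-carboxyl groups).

Near pH 7.4, K and R contribute +1 each, D and E contribute −1 each, and every other side chain (His included, as stated) is uncharged.
Positive (K, R): none → +0.
Negative (D, E): D13, E14, E19, D23, E28 → −5.
Net charge = (+0) + (−5) = −5.

-5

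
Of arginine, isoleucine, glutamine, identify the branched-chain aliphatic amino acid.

isoleucine

V, L, and I make up the branched-chain aliphatic group.
Of the listed options, only isoleucine belongs to this group.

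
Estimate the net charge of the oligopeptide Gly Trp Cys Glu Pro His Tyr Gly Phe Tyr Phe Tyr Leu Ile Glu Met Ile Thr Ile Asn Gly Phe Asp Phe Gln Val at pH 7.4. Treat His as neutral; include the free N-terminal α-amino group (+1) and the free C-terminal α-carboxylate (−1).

Near pH 7.4, K and R contribute +1 each, D and E contribute −1 each, and every other side chain (His included, as stated) is uncharged.
Positive (K, R): none → +0.
Negative (D, E): Glu4, Glu15, Asp23 → −3.
The N-terminus (+1) and C-terminus (−1) cancel.
Net charge = (+0) + (−3) = −3.

-3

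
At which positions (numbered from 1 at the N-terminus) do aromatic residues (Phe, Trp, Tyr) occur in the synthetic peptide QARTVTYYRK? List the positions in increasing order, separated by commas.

Matching residues: Y7, Y8.

7, 8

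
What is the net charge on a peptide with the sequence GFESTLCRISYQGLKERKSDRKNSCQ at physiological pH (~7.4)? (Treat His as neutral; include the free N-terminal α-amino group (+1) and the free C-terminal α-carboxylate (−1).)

+3

Near pH 7.4, K and R contribute +1 each, D and E contribute −1 each, and every other side chain (His included, as stated) is uncharged.
Positive (K, R): R8, K15, R17, K18, R21, K22 → +6.
Negative (D, E): E3, E16, D20 → −3.
The N-terminus (+1) and C-terminus (−1) cancel.
Net charge = (+6) + (−3) = +3.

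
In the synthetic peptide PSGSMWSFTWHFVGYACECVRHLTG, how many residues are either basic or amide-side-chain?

3

Basic: H, K, R. Amide-side-chain: N, Q.
Basic residues here: H11, R21, H22 (3).
Amide-side-chain residues here: none (0).
The two groups share no amino acid, so total = 3 + 0 = 3.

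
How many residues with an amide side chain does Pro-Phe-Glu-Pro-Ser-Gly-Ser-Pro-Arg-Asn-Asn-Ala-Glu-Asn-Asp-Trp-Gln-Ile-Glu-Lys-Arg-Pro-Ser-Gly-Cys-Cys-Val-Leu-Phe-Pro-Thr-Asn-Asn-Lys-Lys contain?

Asparagine (N) and glutamine (Q) have uncharged amide side chains.
Matching residues: Asn10, Asn11, Asn14, Gln17, Asn32, Asn33.

6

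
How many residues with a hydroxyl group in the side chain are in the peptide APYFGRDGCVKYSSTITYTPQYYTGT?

Serine (S), threonine (T), and tyrosine (Y) each carry a hydroxyl group on the side chain.
Matching residues: Y3, Y12, S13, S14, T15, T17, Y18, T19, Y22, Y23, T24, T26.

12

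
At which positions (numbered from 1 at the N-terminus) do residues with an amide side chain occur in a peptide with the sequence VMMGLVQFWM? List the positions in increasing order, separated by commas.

The amide-side-chain residues are Asn (N) and Gln (Q).
Matching residues: Q7.

7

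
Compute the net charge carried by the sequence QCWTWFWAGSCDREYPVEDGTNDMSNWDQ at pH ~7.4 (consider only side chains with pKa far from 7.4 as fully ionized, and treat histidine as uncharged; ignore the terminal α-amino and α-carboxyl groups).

At pH ~7.4 the Lys and Arg side chains are protonated (+1), the Asp and Glu side chains are deprotonated (−1), and with His taken as neutral all other side chains carry no charge.
Positive (K, R): R13 → +1.
Negative (D, E): D12, E14, E18, D19, D23, D28 → −6.
Net charge = (+1) + (−6) = −5.

-5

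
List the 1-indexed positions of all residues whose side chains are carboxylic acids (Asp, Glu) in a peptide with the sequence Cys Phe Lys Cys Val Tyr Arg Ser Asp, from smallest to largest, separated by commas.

9

Matching residues: Asp9.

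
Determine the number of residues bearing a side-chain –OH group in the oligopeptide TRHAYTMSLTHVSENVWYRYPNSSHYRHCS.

Serine (S), threonine (T), and tyrosine (Y) each carry a hydroxyl group on the side chain.
Matching residues: T1, Y5, T6, S8, T10, S13, Y18, Y20, S23, S24, Y26, S30.

12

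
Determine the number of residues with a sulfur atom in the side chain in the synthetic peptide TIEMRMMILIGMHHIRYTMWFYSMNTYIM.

7

The sulfur-bearing residues are cysteine (–SH) and methionine (–S–CH₃).
Matching residues: M4, M6, M7, M12, M19, M24, M29.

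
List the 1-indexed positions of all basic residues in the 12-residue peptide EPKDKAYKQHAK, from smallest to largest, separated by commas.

K, R, and H are the three residues with basic side chains (ε-amine, guanidinium, and imidazole respectively).
Matching residues: K3, K5, K8, H10, K12.

3, 5, 8, 10, 12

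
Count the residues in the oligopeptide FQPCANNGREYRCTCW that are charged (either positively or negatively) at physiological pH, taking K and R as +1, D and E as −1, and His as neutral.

3

Charged side chains at pH ~7.4: K, R (positive); D, E (negative).
Matching residues: R9, E10, R12.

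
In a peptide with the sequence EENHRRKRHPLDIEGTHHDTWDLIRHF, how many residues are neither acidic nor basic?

Acidic: D, E. Basic: K, R, H. All other residues are neither.
Matching residues: N3, P10, L11, I13, G15, T16, T20, W21, L23, I24, F27.

11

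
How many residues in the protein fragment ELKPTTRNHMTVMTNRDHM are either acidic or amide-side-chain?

Acidic: D, E. Amide-side-chain: N, Q.
Acidic residues here: E1, D17 (2).
Amide-side-chain residues here: N8, N15 (2).
The two groups share no amino acid, so total = 2 + 2 = 4.

4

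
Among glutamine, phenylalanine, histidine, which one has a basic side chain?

Lysine (K), arginine (R), and histidine (H) have basic, nitrogen-containing side chains.
Of the listed options, only histidine belongs to this group.

histidine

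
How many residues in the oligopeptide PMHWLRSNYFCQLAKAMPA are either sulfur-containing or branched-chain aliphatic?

5

Sulfur-containing: C, M. Branched-chain aliphatic: I, L, V.
Sulfur-containing residues here: M2, C11, M17 (3).
Branched-chain aliphatic residues here: L5, L13 (2).
The two groups share no amino acid, so total = 3 + 2 = 5.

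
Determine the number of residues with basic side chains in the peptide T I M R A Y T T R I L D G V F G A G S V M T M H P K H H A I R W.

K, R, and H are the three residues with basic side chains (ε-amine, guanidinium, and imidazole respectively).
Matching residues: R4, R9, H24, K26, H27, H28, R31.

7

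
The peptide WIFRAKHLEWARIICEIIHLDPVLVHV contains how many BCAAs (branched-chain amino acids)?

11

Valine (V), leucine (L), and isoleucine (I) are the branched-chain amino acids.
Matching residues: I2, L8, I13, I14, I17, I18, L20, V23, L24, V25, V27.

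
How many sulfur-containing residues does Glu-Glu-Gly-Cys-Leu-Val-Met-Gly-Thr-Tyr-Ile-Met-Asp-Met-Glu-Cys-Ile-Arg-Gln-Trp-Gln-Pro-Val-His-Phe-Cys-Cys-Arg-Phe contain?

Cysteine (C, thiol) and methionine (M, thioether) are the two sulfur-containing amino acids.
Matching residues: Cys4, Met7, Met12, Met14, Cys16, Cys26, Cys27.

7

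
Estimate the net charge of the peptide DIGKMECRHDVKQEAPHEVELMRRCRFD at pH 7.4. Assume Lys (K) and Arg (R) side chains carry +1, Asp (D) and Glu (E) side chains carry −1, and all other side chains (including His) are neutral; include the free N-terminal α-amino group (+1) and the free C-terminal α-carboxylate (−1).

Positive (K, R): K4, R8, K12, R23, R24, R26 → +6.
Negative (D, E): D1, E6, D10, E14, E18, E20, D28 → −7.
The N-terminus (+1) and C-terminus (−1) cancel.
Net charge = (+6) + (−7) = −1.

-1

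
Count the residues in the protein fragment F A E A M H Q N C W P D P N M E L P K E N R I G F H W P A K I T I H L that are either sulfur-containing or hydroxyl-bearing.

4

Sulfur-containing: C, M. Hydroxyl-bearing: S, T, Y.
Sulfur-containing residues here: M5, C9, M15 (3).
Hydroxyl-bearing residues here: T32 (1).
The two groups share no amino acid, so total = 3 + 1 = 4.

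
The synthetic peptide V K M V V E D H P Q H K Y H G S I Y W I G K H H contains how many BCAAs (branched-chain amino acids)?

V, L, and I make up the branched-chain aliphatic group.
Matching residues: V1, V4, V5, I17, I20.

5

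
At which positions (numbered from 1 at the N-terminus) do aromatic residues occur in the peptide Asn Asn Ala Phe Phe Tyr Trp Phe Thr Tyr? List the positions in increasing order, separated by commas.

4, 5, 6, 7, 8, 10

F, W, and Y each carry an aromatic ring on the side chain.
Matching residues: Phe4, Phe5, Tyr6, Trp7, Phe8, Tyr10.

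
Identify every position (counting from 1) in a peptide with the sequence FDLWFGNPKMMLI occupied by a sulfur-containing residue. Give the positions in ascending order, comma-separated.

The sulfur-bearing residues are cysteine (–SH) and methionine (–S–CH₃).
Matching residues: M10, M11.

10, 11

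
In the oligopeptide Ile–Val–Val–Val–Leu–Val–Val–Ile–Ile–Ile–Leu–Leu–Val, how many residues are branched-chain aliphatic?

13

V, L, and I make up the branched-chain aliphatic group.
Matching residues: Ile1, Val2, Val3, Val4, Leu5, Val6, Val7, Ile8, Ile9, Ile10, Leu11, Leu12, Val13.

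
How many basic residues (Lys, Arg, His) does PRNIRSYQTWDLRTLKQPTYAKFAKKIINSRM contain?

8

Matching residues: R2, R5, R13, K16, K22, K25, K26, R31.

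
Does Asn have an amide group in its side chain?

Yes

Only N (asparagine) and Q (glutamine) carry a side-chain carboxamide.
Asparagine is in this group.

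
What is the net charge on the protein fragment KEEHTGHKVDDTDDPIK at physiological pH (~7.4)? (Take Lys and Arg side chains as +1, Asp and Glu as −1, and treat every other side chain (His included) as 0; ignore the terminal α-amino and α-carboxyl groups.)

Positive (K, R): K1, K8, K17 → +3.
Negative (D, E): E2, E3, D10, D11, D13, D14 → −6.
Net charge = (+3) + (−6) = −3.

-3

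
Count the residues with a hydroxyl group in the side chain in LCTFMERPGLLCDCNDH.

1

The –OH-bearing residues are Ser, Thr (aliphatic alcohols), and Tyr (phenol).
Matching residues: T3.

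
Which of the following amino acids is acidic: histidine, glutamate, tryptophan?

glutamate

The acidic residues are Asp (D) and Glu (E), whose side chains end in a carboxylate group.
Of the listed options, only glutamate belongs to this group.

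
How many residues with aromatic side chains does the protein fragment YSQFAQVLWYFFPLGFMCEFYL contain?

Phenylalanine (F), tryptophan (W), and tyrosine (Y) have aromatic ring side chains.
Matching residues: Y1, F4, W9, Y10, F11, F12, F16, F20, Y21.

9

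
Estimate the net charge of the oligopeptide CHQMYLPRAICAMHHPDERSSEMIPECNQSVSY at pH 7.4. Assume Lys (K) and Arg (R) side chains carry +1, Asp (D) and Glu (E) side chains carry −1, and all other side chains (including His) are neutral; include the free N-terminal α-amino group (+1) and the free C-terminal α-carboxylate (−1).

Positive (K, R): R8, R19 → +2.
Negative (D, E): D17, E18, E22, E26 → −4.
The N-terminus (+1) and C-terminus (−1) cancel.
Net charge = (+2) + (−4) = −2.

-2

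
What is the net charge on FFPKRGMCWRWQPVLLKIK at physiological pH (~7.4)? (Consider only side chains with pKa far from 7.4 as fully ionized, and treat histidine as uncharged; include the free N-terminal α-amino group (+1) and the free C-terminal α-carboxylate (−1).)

The side chains ionized at physiological pH are Lys/Arg (+1) and Asp/Glu (−1); with His treated as neutral, nothing else contributes.
Positive (K, R): K4, R5, R10, K17, K19 → +5.
Negative (D, E): none → −0.
The N-terminus (+1) and C-terminus (−1) cancel.
Net charge = (+5) + (−0) = +5.

+5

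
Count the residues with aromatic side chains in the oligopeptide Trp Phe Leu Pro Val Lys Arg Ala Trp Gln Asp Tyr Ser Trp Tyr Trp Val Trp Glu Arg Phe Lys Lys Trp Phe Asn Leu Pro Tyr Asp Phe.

13

The aromatic amino acids are Phe (F, benzyl), Trp (W, indole), and Tyr (Y, phenol).
Matching residues: Trp1, Phe2, Trp9, Tyr12, Trp14, Tyr15, Trp16, Trp18, Phe21, Trp24, Phe25, Tyr29, Phe31.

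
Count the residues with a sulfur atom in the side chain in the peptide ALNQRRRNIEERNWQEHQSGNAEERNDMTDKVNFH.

Cysteine (C, thiol) and methionine (M, thioether) are the two sulfur-containing amino acids.
Matching residues: M28.

1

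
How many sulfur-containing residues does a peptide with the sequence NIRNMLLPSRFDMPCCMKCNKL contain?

Cysteine (C, thiol) and methionine (M, thioether) are the two sulfur-containing amino acids.
Matching residues: M5, M13, C15, C16, M17, C19.

6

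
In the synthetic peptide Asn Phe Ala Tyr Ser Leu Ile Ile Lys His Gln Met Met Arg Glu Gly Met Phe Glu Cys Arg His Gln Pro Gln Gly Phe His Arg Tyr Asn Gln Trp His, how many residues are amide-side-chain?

6

Only N (asparagine) and Q (glutamine) carry a side-chain carboxamide.
Matching residues: Asn1, Gln11, Gln23, Gln25, Asn31, Gln32.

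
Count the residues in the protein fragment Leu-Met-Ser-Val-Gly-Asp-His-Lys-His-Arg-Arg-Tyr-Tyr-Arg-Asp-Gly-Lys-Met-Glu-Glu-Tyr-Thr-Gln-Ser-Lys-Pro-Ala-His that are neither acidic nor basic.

15

Acidic: D, E. Basic: K, R, H. All other residues are neither.
Matching residues: Leu1, Met2, Ser3, Val4, Gly5, Tyr12, Tyr13, Gly16, Met18, Tyr21, Thr22, Gln23, Ser24, Pro26, Ala27.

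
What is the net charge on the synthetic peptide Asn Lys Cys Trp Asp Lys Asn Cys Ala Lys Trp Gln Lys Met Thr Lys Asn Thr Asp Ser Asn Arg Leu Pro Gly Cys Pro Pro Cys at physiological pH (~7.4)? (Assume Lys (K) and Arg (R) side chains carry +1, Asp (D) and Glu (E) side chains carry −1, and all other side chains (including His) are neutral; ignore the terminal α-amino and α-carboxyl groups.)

Positive (K, R): Lys2, Lys6, Lys10, Lys13, Lys16, Arg22 → +6.
Negative (D, E): Asp5, Asp19 → −2.
Net charge = (+6) + (−2) = +4.

+4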